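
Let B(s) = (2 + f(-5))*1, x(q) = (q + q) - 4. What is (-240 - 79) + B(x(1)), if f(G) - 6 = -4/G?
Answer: -1551/5 ≈ -310.20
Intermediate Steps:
x(q) = -4 + 2*q (x(q) = 2*q - 4 = -4 + 2*q)
f(G) = 6 - 4/G
B(s) = 44/5 (B(s) = (2 + (6 - 4/(-5)))*1 = (2 + (6 - 4*(-⅕)))*1 = (2 + (6 + ⅘))*1 = (2 + 34/5)*1 = (44/5)*1 = 44/5)
(-240 - 79) + B(x(1)) = (-240 - 79) + 44/5 = -319 + 44/5 = -1551/5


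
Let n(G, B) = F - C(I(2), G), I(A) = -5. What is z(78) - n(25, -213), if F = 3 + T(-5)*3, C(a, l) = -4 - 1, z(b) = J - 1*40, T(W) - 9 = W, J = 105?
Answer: 45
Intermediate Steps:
T(W) = 9 + W
z(b) = 65 (z(b) = 105 - 1*40 = 105 - 40 = 65)
C(a, l) = -5
F = 15 (F = 3 + (9 - 5)*3 = 3 + 4*3 = 3 + 12 = 15)
n(G, B) = 20 (n(G, B) = 15 - 1*(-5) = 15 + 5 = 20)
z(78) - n(25, -213) = 65 - 1*20 = 65 - 20 = 45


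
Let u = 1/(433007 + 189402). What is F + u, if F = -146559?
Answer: -91219640630/622409 ≈ -1.4656e+5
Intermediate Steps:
u = 1/622409 ≈ 1.6067e-6
F + u = -146559 + 1/622409 = -91219640630/622409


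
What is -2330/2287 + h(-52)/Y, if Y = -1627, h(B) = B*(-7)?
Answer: -4623378/3720949 ≈ -1.2425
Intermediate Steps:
h(B) = -7*B
-2330/2287 + h(-52)/Y = -2330/2287 - 7*(-52)/(-1627) = -2330*1/2287 + 364*(-1/1627) = -2330/2287 - 364/1627 = -4623378/3720949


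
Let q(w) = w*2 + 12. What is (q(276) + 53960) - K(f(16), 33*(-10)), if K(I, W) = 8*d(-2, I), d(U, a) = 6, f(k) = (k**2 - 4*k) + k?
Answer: 54476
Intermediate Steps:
q(w) = 12 + 2*w (q(w) = 2*w + 12 = 12 + 2*w)
f(k) = k**2 - 3*k
K(I, W) = 48 (K(I, W) = 8*6 = 48)
(q(276) + 53960) - K(f(16), 33*(-10)) = ((12 + 2*276) + 53960) - 1*48 = ((12 + 552) + 53960) - 48 = (564 + 53960) - 48 = 54524 - 48 = 54476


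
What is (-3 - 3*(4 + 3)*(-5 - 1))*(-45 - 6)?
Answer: -6273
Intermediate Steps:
(-3 - 3*(4 + 3)*(-5 - 1))*(-45 - 6) = (-3 - 21*(-6))*(-51) = (-3 - 3*(-42))*(-51) = (-3 + 126)*(-51) = 123*(-51) = -6273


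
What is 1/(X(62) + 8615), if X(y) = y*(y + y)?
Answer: 1/16303 ≈ 6.1338e-5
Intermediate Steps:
X(y) = 2*y**2 (X(y) = y*(2*y) = 2*y**2)
1/(X(62) + 8615) = 1/(2*62**2 + 8615) = 1/(2*3844 + 8615) = 1/(7688 + 8615) = 1/16303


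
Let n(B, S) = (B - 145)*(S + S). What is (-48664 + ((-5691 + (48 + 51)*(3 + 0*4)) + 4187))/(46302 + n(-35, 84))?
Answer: -49871/16062 ≈ -3.1049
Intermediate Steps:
n(B, S) = 2*S*(-145 + B) (n(B, S) = (-145 + B)*(2*S) = 2*S*(-145 + B))
(-48664 + ((-5691 + (48 + 51)*(3 + 0*4)) + 4187))/(46302 + n(-35, 84)) = (-48664 + ((-5691 + (48 + 51)*(3 + 0*4)) + 4187))/(46302 + 2*84*(-145 - 35)) = (-48664 + ((-5691 + 99*(3 + 0)) + 4187))/(46302 + 2*84*(-180)) = (-48664 + ((-5691 + 99*3) + 4187))/(46302 - 30240) = (-48664 + ((-5691 + 297) + 4187))/16062 = (-48664 + (-5394 + 4187))*(1/16062) = (-48664 - 1207)*(1/16062) = -49871*1/16062 = -49871/16062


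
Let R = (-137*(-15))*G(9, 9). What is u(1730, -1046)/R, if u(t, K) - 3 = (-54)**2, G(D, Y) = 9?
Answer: 973/6165 ≈ 0.15783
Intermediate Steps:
R = 18495 (R = -137*(-15)*9 = 2055*9 = 18495)
u(t, K) = 2919 (u(t, K) = 3 + (-54)**2 = 3 + 2916 = 2919)
u(1730, -1046)/R = 2919/18495 = 2919*(1/18495) = 973/6165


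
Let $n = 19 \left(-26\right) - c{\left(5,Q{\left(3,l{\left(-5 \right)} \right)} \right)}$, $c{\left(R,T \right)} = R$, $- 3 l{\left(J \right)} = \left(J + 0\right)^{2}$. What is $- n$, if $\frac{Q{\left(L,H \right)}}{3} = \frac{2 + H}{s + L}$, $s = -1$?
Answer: $499$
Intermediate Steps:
$l{\left(J \right)} = - \frac{J^{2}}{3}$ ($l{\left(J \right)} = - \frac{\left(J + 0\right)^{2}}{3} = - \frac{J^{2}}{3}$)
$Q{\left(L,H \right)} = \frac{3 \left(2 + H\right)}{-1 + L}$ ($Q{\left(L,H \right)} = 3 \frac{2 + H}{-1 + L} = \frac{3 \left(2 + H\right)}{-1 + L}$)
$n = -499$ ($n = 19 \left(-26\right) - 5 = -494 - 5 = -499$)
$- n = \left(-1\right) \left(-499\right) = 499$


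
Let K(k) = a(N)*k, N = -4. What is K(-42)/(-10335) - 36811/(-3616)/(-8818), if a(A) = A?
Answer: -1912423623/109846884160 ≈ -0.017410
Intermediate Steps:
K(k) = -4*k
K(-42)/(-10335) - 36811/(-3616)/(-8818) = -4*(-42)/(-10335) - 36811/(-3616)/(-8818) = 168*(-1/10335) - 36811*(-1/3616)*(-1/8818) = -56/3445 + (36811/3616)*(-1/8818) = -56/3445 - 36811/31885888 = -1912423623/109846884160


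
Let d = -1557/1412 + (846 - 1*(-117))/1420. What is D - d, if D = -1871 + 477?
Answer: -174635911/125315 ≈ -1393.6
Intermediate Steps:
D = -1394
d = -53199/125315 (d = -1557*1/1412 + (846 + 117)*(1/1420) = -1557/1412 + 963*(1/1420) = -1557/1412 + 963/1420 = -53199/125315 ≈ -0.42452)
D - d = -1394 - 1*(-53199/125315) = -1394 + 53199/125315 = -174635911/125315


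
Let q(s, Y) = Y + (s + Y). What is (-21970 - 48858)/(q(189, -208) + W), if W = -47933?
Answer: 17707/12040 ≈ 1.4707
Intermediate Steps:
q(s, Y) = s + 2*Y (q(s, Y) = Y + (Y + s) = s + 2*Y)
(-21970 - 48858)/(q(189, -208) + W) = (-21970 - 48858)/((189 + 2*(-208)) - 47933) = -70828/((189 - 416) - 47933) = -70828/(-227 - 47933) = -70828/(-48160) = -70828*(-1/48160) = 17707/12040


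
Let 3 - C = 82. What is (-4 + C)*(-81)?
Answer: 6723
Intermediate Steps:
C = -79 (C = 3 - 1*82 = 3 - 82 = -79)
(-4 + C)*(-81) = (-4 - 79)*(-81) = -83*(-81) = 6723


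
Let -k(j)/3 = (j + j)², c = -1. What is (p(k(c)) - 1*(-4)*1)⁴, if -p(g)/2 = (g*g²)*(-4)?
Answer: 36478096857760000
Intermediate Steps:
k(j) = -12*j² (k(j) = -3*(j + j)² = -3*4*j² = -12*j²)
p(g) = 8*g³ (p(g) = -2*g*g²*(-4) = -2*g³*(-4) = -(-8)*g³ = 8*g³)
(p(k(c)) - 1*(-4)*1)⁴ = (8*(-12*(-1)²)³ - 1*(-4)*1)⁴ = (8*(-12*1)³ + 4*1)⁴ = (8*(-12)³ + 4)⁴ = (8*(-1728) + 4)⁴ = (-13824 + 4)⁴ = (-13820)⁴ = 36478096857760000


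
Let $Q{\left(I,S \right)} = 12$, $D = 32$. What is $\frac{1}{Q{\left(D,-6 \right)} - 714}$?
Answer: $- \frac{1}{702} \approx -0.0014245$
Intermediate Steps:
$\frac{1}{Q{\left(D,-6 \right)} - 714} = \frac{1}{12 - 714} = \frac{1}{-702} = - \frac{1}{702}$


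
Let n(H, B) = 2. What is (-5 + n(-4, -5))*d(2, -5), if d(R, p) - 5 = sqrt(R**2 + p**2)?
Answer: -15 - 3*sqrt(29) ≈ -31.155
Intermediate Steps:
d(R, p) = 5 + sqrt(R**2 + p**2)
(-5 + n(-4, -5))*d(2, -5) = (-5 + 2)*(5 + sqrt(2**2 + (-5)**2)) = -3*(5 + sqrt(4 + 25)) = -3*(5 + sqrt(29)) = -15 - 3*sqrt(29)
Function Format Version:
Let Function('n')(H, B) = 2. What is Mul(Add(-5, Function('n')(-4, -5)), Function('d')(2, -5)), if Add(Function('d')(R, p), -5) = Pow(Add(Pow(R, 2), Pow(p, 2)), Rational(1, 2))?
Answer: Add(-15, Mul(-3, Pow(29, Rational(1, 2)))) ≈ -31.155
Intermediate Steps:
Function('d')(R, p) = Add(5, Pow(Add(Pow(R, 2), Pow(p, 2)), Rational(1, 2)))
Mul(Add(-5, Function('n')(-4, -5)), Function('d')(2, -5)) = Mul(Add(-5, 2), Add(5, Pow(Add(Pow(2, 2), Pow(-5, 2)), Rational(1, 2)))) = Mul(-3, Add(5, Pow(Add(4, 25), Rational(1, 2)))) = Mul(-3, Add(5, Pow(29, Rational(1, 2)))) = Add(-15, Mul(-3, Pow(29, Rational(1, 2))))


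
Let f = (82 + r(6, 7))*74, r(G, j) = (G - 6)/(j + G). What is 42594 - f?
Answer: 36526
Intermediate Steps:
r(G, j) = (-6 + G)/(G + j)
f = 6068 (f = (82 + (-6 + 6)/(6 + 7))*74 = (82 + 0/13)*74 = (82 + (1/13)*0)*74 = (82 + 0)*74 = 82*74 = 6068)
42594 - f = 42594 - 1*6068 = 42594 - 6068 = 36526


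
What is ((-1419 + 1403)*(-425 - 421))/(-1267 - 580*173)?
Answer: -4512/33869 ≈ -0.13322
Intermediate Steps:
((-1419 + 1403)*(-425 - 421))/(-1267 - 580*173) = (-16*(-846))/(-1267 - 100340) = 13536/(-101607) = 13536*(-1/101607) = -4512/33869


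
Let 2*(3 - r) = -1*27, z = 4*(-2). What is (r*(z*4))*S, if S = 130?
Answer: -68640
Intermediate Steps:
z = -8
r = 33/2 (r = 3 - (-1)*27/2 = 3 - ½*(-27) = 3 + 27/2 = 33/2 ≈ 16.500)
(r*(z*4))*S = (33*(-8*4)/2)*130 = ((33/2)*(-32))*130 = -528*130 = -68640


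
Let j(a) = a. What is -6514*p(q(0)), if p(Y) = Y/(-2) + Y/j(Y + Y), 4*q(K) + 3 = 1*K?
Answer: -22799/4 ≈ -5699.8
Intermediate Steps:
q(K) = -3/4 + K/4 (q(K) = -3/4 + (1*K)/4 = -3/4 + K/4)
p(Y) = 1/2 - Y/2 (p(Y) = Y/(-2) + Y/(Y + Y) = Y*(-1/2) + Y/((2*Y)) = -Y/2 + Y*(1/(2*Y)) = -Y/2 + 1/2 = 1/2 - Y/2)
-6514*p(q(0)) = -6514*(1/2 - (-3/4 + (1/4)*0)/2) = -6514*(1/2 - (-3/4 + 0)/2) = -6514*(1/2 - 1/2*(-3/4)) = -6514*(1/2 + 3/8) = -6514*7/8 = -22799/4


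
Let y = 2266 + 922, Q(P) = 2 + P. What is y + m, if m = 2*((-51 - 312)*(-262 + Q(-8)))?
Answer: 197756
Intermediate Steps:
y = 3188
m = 194568 (m = 2*((-51 - 312)*(-262 + (2 - 8))) = 2*(-363*(-262 - 6)) = 2*(-363*(-268)) = 2*97284 = 194568)
y + m = 3188 + 194568 = 197756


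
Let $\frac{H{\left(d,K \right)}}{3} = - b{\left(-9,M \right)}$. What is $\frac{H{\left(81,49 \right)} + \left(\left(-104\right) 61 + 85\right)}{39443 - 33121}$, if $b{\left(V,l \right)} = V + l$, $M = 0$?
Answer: $- \frac{3116}{3161} \approx -0.98576$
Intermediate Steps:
$H{\left(d,K \right)} = 27$ ($H{\left(d,K \right)} = 3 \left(- (-9 + 0)\right) = 3 \left(\left(-1\right) \left(-9\right)\right) = 3 \cdot 9 = 27$)
$\frac{H{\left(81,49 \right)} + \left(\left(-104\right) 61 + 85\right)}{39443 - 33121} = \frac{27 + \left(\left(-104\right) 61 + 85\right)}{39443 - 33121} = \frac{27 + \left(-6344 + 85\right)}{6322} = \left(27 - 6259\right) \frac{1}{6322} = \left(-6232\right) \frac{1}{6322} = - \frac{3116}{3161}$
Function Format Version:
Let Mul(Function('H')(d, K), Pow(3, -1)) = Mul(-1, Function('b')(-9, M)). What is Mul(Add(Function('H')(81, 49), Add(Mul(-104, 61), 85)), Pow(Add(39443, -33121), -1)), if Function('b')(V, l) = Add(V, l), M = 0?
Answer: Rational(-3116, 3161) ≈ -0.98576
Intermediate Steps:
Function('H')(d, K) = 27 (Function('H')(d, K) = Mul(3, Mul(-1, Add(-9, 0))) = Mul(3, Mul(-1, -9)) = Mul(3, 9) = 27)
Mul(Add(Function('H')(81, 49), Add(Mul(-104, 61), 85)), Pow(Add(39443, -33121), -1)) = Mul(Add(27, Add(Mul(-104, 61), 85)), Pow(Add(39443, -33121), -1)) = Mul(Add(27, Add(-6344, 85)), Pow(6322, -1)) = Mul(Add(27, -6259), Rational(1, 6322)) = Mul(-6232, Rational(1, 6322)) = Rational(-3116, 3161)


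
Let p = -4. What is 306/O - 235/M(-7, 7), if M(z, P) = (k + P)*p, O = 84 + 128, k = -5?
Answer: 13067/424 ≈ 30.818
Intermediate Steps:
O = 212
M(z, P) = 20 - 4*P (M(z, P) = (-5 + P)*(-4) = 20 - 4*P)
306/O - 235/M(-7, 7) = 306/212 - 235/(20 - 4*7) = 306*(1/212) - 235/(20 - 28) = 153/106 - 235/(-8) = 153/106 - 235*(-⅛) = 153/106 + 235/8 = 13067/424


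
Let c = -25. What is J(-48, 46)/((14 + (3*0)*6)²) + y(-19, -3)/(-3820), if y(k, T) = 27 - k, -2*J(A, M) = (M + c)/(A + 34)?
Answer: -6151/748720 ≈ -0.0082154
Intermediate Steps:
J(A, M) = -(-25 + M)/(2*(34 + A)) (J(A, M) = -(M - 25)/(2*(A + 34)) = -(-25 + M)/(2*(34 + A)))
J(-48, 46)/((14 + (3*0)*6)²) + y(-19, -3)/(-3820) = ((25 - 1*46)/(2*(34 - 48)))/((14 + (3*0)*6)²) + (27 - 1*(-19))/(-3820) = ((½)*(25 - 46)/(-14))/((14 + 0*6)²) + (27 + 19)*(-1/3820) = ((½)*(-1/14)*(-21))/((14 + 0)²) + 46*(-1/3820) = 3/(4*(14²)) - 23/1910 = (¾)/196 - 23/1910 = (¾)*(1/196) - 23/1910 = 3/784 - 23/1910 = -6151/748720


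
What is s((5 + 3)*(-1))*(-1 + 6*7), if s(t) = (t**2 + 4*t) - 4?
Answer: 1148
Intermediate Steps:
s(t) = -4 + t**2 + 4*t
s((5 + 3)*(-1))*(-1 + 6*7) = (-4 + ((5 + 3)*(-1))**2 + 4*((5 + 3)*(-1)))*(-1 + 6*7) = (-4 + (8*(-1))**2 + 4*(8*(-1)))*(-1 + 42) = (-4 + (-8)**2 + 4*(-8))*41 = (-4 + 64 - 32)*41 = 28*41 = 1148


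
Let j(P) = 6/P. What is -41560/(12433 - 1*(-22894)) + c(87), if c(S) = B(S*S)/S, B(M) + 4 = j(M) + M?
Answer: 665146217959/7754311827 ≈ 85.778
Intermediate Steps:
B(M) = -4 + M + 6/M (B(M) = -4 + (6/M + M) = -4 + (M + 6/M) = -4 + M + 6/M)
c(S) = (-4 + S**2 + 6/S**2)/S (c(S) = (-4 + S*S + 6/((S*S)))/S = (-4 + S**2 + 6/(S**2))/S = (-4 + S**2 + 6/S**2)/S)
-41560/(12433 - 1*(-22894)) + c(87) = -41560/(12433 - 1*(-22894)) + (87 - 4/87 + 6/87**3) = -41560/(12433 + 22894) + (87 - 4*1/87 + 6*(1/658503)) = -41560/35327 + (87 - 4/87 + 2/219501) = -41560*1/35327 + 19086497/219501 = -41560/35327 + 19086497/219501 = 665146217959/7754311827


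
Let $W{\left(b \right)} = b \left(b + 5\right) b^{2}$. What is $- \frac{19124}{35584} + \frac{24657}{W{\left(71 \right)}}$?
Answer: $- \frac{32457440161}{60495548864} \approx -0.53653$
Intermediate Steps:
$W{\left(b \right)} = b^{3} \left(5 + b\right)$ ($W{\left(b \right)} = b \left(5 + b\right) b^{2} = b^{3} \left(5 + b\right)$)
$- \frac{19124}{35584} + \frac{24657}{W{\left(71 \right)}} = - \frac{19124}{35584} + \frac{24657}{71^{3} \left(5 + 71\right)} = \left(-19124\right) \frac{1}{35584} + \frac{24657}{357911 \cdot 76} = - \frac{4781}{8896} + \frac{24657}{27201236} = - \frac{32457440161}{60495548864}$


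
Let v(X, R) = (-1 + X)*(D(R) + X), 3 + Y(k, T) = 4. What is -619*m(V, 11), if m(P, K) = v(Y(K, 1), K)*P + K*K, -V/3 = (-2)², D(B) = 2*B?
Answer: -74899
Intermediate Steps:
Y(k, T) = 1 (Y(k, T) = -3 + 4 = 1)
V = -12 (V = -3*(-2)² = -3*4 = -12)
v(X, R) = (-1 + X)*(X + 2*R) (v(X, R) = (-1 + X)*(2*R + X) = (-1 + X)*(X + 2*R))
m(P, K) = K² (m(P, K) = (1² - 1*1 - 2*K + 2*K*1)*P + K*K = (1 - 1 - 2*K + 2*K)*P + K² = 0*P + K² = 0 + K² = K²)
-619*m(V, 11) = -619*11² = -619*121 = -74899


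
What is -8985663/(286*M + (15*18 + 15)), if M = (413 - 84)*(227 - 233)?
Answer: 2995221/188093 ≈ 15.924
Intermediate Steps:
M = -1974 (M = 329*(-6) = -1974)
-8985663/(286*M + (15*18 + 15)) = -8985663/(286*(-1974) + (15*18 + 15)) = -8985663/(-564564 + (270 + 15)) = -8985663/(-564564 + 285) = -8985663/(-564279) = -8985663*(-1/564279) = 2995221/188093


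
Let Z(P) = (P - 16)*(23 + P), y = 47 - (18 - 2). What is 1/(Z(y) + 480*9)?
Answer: 1/5130 ≈ 0.00019493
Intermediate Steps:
y = 31 (y = 47 - 1*16 = 47 - 16 = 31)
Z(P) = (-16 + P)*(23 + P)
1/(Z(y) + 480*9) = 1/((-368 + 31² + 7*31) + 480*9) = 1/((-368 + 961 + 217) + 4320) = 1/(810 + 4320) = 1/5130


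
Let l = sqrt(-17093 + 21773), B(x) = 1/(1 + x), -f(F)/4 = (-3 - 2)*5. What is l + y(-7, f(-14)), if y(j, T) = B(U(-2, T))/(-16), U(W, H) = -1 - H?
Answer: 1/1600 + 6*sqrt(130) ≈ 68.411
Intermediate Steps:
f(F) = 100 (f(F) = -4*(-3 - 2)*5 = -(-20)*5 = -4*(-25) = 100)
y(j, T) = 1/(16*T) (y(j, T) = 1/((1 + (-1 - T))*(-16)) = -1/16/(-T) = -1/T*(-1/16) = 1/(16*T))
l = 6*sqrt(130) (l = sqrt(4680) = 6*sqrt(130) ≈ 68.411)
l + y(-7, f(-14)) = 6*sqrt(130) + (1/16)/100 = 6*sqrt(130) + (1/16)*(1/100) = 6*sqrt(130) + 1/1600 = 1/1600 + 6*sqrt(130)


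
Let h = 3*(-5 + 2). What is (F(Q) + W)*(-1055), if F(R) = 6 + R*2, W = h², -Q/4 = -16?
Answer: -226825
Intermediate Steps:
h = -9 (h = 3*(-3) = -9)
Q = 64 (Q = -4*(-16) = 64)
W = 81 (W = (-9)² = 81)
F(R) = 6 + 2*R
(F(Q) + W)*(-1055) = ((6 + 2*64) + 81)*(-1055) = ((6 + 128) + 81)*(-1055) = (134 + 81)*(-1055) = 215*(-1055) = -226825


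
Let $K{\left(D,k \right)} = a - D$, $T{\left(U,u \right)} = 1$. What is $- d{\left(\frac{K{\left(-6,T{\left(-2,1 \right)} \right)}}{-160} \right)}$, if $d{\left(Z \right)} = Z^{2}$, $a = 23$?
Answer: $- \frac{841}{25600} \approx -0.032852$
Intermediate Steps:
$K{\left(D,k \right)} = 23 - D$
$- d{\left(\frac{K{\left(-6,T{\left(-2,1 \right)} \right)}}{-160} \right)} = - \left(\frac{23 - -6}{-160}\right)^{2} = - \left(\left(23 + 6\right) \left(- \frac{1}{160}\right)\right)^{2} = - \left(29 \left(- \frac{1}{160}\right)\right)^{2} = - \left(- \frac{29}{160}\right)^{2} = \left(-1\right) \frac{841}{25600} = - \frac{841}{25600}$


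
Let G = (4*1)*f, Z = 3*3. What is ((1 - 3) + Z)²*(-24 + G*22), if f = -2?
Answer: -9800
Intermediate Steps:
Z = 9
G = -8 (G = (4*1)*(-2) = 4*(-2) = -8)
((1 - 3) + Z)²*(-24 + G*22) = ((1 - 3) + 9)²*(-24 - 8*22) = (-2 + 9)²*(-24 - 176) = 7²*(-200) = 49*(-200) = -9800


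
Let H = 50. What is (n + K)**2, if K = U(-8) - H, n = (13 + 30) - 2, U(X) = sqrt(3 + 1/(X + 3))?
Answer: (45 - sqrt(70))**2/25 ≈ 53.680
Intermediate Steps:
U(X) = sqrt(3 + 1/(3 + X))
n = 41 (n = 43 - 2 = 41)
K = -50 + sqrt(70)/5 (K = sqrt((10 + 3*(-8))/(3 - 8)) - 1*50 = sqrt((10 - 24)/(-5)) - 50 = sqrt(-1/5*(-14)) - 50 = sqrt(14/5) - 50 = sqrt(70)/5 - 50 = -50 + sqrt(70)/5 ≈ -48.327)
(n + K)**2 = (41 + (-50 + sqrt(70)/5))**2 = (-9 + sqrt(70)/5)**2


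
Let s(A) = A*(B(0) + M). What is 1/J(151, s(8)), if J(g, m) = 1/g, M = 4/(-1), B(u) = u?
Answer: 151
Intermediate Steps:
M = -4 (M = 4*(-1) = -4)
s(A) = -4*A (s(A) = A*(0 - 4) = A*(-4) = -4*A)
1/J(151, s(8)) = 1/(1/151) = 151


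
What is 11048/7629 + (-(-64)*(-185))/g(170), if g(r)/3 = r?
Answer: -941032/43231 ≈ -21.768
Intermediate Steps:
g(r) = 3*r
11048/7629 + (-(-64)*(-185))/g(170) = 11048/7629 + (-(-64)*(-185))/((3*170)) = 11048*(1/7629) - 1*11840/510 = 11048/7629 - 11840*1/510 = 11048/7629 - 1184/51 = -941032/43231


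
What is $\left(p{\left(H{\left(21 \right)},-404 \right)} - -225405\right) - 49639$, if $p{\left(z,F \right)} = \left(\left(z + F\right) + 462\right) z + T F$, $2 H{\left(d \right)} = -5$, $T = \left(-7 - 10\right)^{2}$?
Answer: $\frac{235485}{4} \approx 58871.0$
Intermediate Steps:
$T = 289$ ($T = \left(-17\right)^{2} = 289$)
$H{\left(d \right)} = - \frac{5}{2}$ ($H{\left(d \right)} = \frac{1}{2} \left(-5\right) = - \frac{5}{2}$)
$p{\left(z,F \right)} = 289 F + z \left(462 + F + z\right)$ ($p{\left(z,F \right)} = \left(\left(z + F\right) + 462\right) z + 289 F = \left(\left(F + z\right) + 462\right) z + 289 F = \left(462 + F + z\right) z + 289 F = z \left(462 + F + z\right) + 289 F = 289 F + z \left(462 + F + z\right)$)
$\left(p{\left(H{\left(21 \right)},-404 \right)} - -225405\right) - 49639 = \left(\left(\left(- \frac{5}{2}\right)^{2} + 289 \left(-404\right) + 462 \left(- \frac{5}{2}\right) - -1010\right) - -225405\right) - 49639 = \left(\left(\frac{25}{4} - 116756 - 1155 + 1010\right) + 225405\right) - 49639 = \left(- \frac{467579}{4} + 225405\right) - 49639 = \frac{434041}{4} - 49639 = \frac{235485}{4}$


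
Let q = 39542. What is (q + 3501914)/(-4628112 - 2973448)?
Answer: -442682/950195 ≈ -0.46589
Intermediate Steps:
(q + 3501914)/(-4628112 - 2973448) = (39542 + 3501914)/(-4628112 - 2973448) = 3541456/(-7601560) = 3541456*(-1/7601560) = -442682/950195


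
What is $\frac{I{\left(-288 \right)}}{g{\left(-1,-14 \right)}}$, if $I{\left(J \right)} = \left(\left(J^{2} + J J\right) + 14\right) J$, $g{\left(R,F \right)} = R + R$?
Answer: $23889888$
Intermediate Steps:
$g{\left(R,F \right)} = 2 R$
$I{\left(J \right)} = J \left(14 + 2 J^{2}\right)$ ($I{\left(J \right)} = \left(\left(J^{2} + J^{2}\right) + 14\right) J = \left(2 J^{2} + 14\right) J = \left(14 + 2 J^{2}\right) J = J \left(14 + 2 J^{2}\right)$)
$\frac{I{\left(-288 \right)}}{g{\left(-1,-14 \right)}} = \frac{2 \left(-288\right) \left(7 + \left(-288\right)^{2}\right)}{2 \left(-1\right)} = \frac{2 \left(-288\right) \left(7 + 82944\right)}{-2} = 2 \left(-288\right) 82951 \left(- \frac{1}{2}\right) = \left(-47779776\right) \left(- \frac{1}{2}\right) = 23889888$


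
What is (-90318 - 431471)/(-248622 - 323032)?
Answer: 521789/571654 ≈ 0.91277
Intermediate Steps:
(-90318 - 431471)/(-248622 - 323032) = -521789/(-571654) = -521789*(-1/571654) = 521789/571654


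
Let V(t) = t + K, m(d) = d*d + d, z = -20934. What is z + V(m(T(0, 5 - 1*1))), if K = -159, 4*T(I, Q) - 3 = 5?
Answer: -21087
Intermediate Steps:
T(I, Q) = 2 (T(I, Q) = 3/4 + (1/4)*5 = 3/4 + 5/4 = 2)
m(d) = d + d**2 (m(d) = d**2 + d = d + d**2)
V(t) = -159 + t (V(t) = t - 159 = -159 + t)
z + V(m(T(0, 5 - 1*1))) = -20934 + (-159 + 2*(1 + 2)) = -20934 + (-159 + 2*3) = -20934 + (-159 + 6) = -20934 - 153 = -21087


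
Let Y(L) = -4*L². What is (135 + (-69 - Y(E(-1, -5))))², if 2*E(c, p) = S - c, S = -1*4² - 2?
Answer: 126025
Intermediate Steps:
S = -18 (S = -1*16 - 2 = -16 - 2 = -18)
E(c, p) = -9 - c/2 (E(c, p) = (-18 - c)/2 = -9 - c/2)
(135 + (-69 - Y(E(-1, -5))))² = (135 + (-69 - (-4)*(-9 - ½*(-1))²))² = (135 + (-69 - (-4)*(-9 + ½)²))² = (135 + (-69 - (-4)*(-17/2)²))² = (135 + (-69 - (-4)*289/4))² = (135 + (-69 - 1*(-289)))² = (135 + (-69 + 289))² = (135 + 220)² = 355² = 126025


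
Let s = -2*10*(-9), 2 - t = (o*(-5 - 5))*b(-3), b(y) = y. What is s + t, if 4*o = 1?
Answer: 349/2 ≈ 174.50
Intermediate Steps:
o = ¼ (o = (¼)*1 = ¼ ≈ 0.25000)
t = -11/2 (t = 2 - (-5 - 5)/4*(-3) = 2 - (¼)*(-10)*(-3) = 2 - (-5)*(-3)/2 = 2 - 1*15/2 = 2 - 15/2 = -11/2 ≈ -5.5000)
s = 180 (s = -20*(-9) = 180)
s + t = 180 - 11/2 = 349/2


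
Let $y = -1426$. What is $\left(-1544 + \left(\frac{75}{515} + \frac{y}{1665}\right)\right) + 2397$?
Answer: $\frac{146163332}{171495} \approx 852.29$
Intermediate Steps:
$\left(-1544 + \left(\frac{75}{515} + \frac{y}{1665}\right)\right) + 2397 = \left(-1544 + \left(\frac{75}{515} - \frac{1426}{1665}\right)\right) + 2397 = \left(-1544 + \left(75 \cdot \frac{1}{515} - \frac{1426}{1665}\right)\right) + 2397 = \left(-1544 + \left(\frac{15}{103} - \frac{1426}{1665}\right)\right) + 2397 = \left(-1544 - \frac{121903}{171495}\right) + 2397 = - \frac{264910183}{171495} + 2397 = \frac{146163332}{171495}$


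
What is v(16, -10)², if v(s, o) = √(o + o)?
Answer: -20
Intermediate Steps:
v(s, o) = √2*√o (v(s, o) = √(2*o) = √2*√o)
v(16, -10)² = (√2*√(-10))² = (√2*(I*√10))² = (2*I*√5)² = -20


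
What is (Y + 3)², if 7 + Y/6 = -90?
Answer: 335241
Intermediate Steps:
Y = -582 (Y = -42 + 6*(-90) = -42 - 540 = -582)
(Y + 3)² = (-582 + 3)² = (-579)² = 335241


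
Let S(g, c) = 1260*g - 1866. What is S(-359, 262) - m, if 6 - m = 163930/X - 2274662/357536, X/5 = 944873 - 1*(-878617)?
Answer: -74033424973942691/162990830160 ≈ -4.5422e+5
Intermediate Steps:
X = 9117450 (X = 5*(944873 - 1*(-878617)) = 5*(944873 + 878617) = 5*1823490 = 9117450)
S(g, c) = -1866 + 1260*g
m = 2011970289731/162990830160 (m = 6 - (163930/9117450 - 2274662/357536) = 6 - (163930*(1/9117450) - 2274662*1/357536) = 6 - (16393/911745 - 1137331/178768) = 6 - 1*(-1034025308771/162990830160) = 6 + 1034025308771/162990830160 = 2011970289731/162990830160 ≈ 12.344)
S(-359, 262) - m = (-1866 + 1260*(-359)) - 1*2011970289731/162990830160 = (-1866 - 452340) - 2011970289731/162990830160 = -454206 - 2011970289731/162990830160 = -74033424973942691/162990830160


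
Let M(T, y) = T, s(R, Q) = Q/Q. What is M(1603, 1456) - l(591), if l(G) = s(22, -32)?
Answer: 1602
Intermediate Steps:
s(R, Q) = 1
l(G) = 1
M(1603, 1456) - l(591) = 1603 - 1*1 = 1603 - 1 = 1602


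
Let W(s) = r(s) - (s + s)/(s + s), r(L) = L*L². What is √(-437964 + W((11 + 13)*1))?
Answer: I*√424141 ≈ 651.26*I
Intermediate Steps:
r(L) = L³
W(s) = -1 + s³ (W(s) = s³ - (s + s)/(s + s) = s³ - 2*s/(2*s) = s³ - 2*s*1/(2*s) = s³ - 1*1 = s³ - 1 = -1 + s³)
√(-437964 + W((11 + 13)*1)) = √(-437964 + (-1 + ((11 + 13)*1)³)) = √(-437964 + (-1 + (24*1)³)) = √(-437964 + (-1 + 24³)) = √(-437964 + (-1 + 13824)) = √(-437964 + 13823) = √(-424141) = I*√424141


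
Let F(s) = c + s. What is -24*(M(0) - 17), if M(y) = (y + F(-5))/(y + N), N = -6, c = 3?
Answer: 400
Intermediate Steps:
F(s) = 3 + s
M(y) = (-2 + y)/(-6 + y) (M(y) = (y + (3 - 5))/(y - 6) = (y - 2)/(-6 + y) = (-2 + y)/(-6 + y))
-24*(M(0) - 17) = -24*((-2 + 0)/(-6 + 0) - 17) = -24*(-2/(-6) - 17) = -24*(-1/6*(-2) - 17) = -24*(1/3 - 17) = -24*(-50/3) = 400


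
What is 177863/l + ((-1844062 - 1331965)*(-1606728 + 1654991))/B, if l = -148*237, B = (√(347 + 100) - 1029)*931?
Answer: 18817539988853963/117560055156 + 153284591101*√447/985364814 ≈ 1.6336e+5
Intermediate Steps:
B = -957999 + 931*√447 (B = (√447 - 1029)*931 = (-1029 + √447)*931 = -957999 + 931*√447 ≈ -9.3832e+5)
l = -35076
177863/l + ((-1844062 - 1331965)*(-1606728 + 1654991))/B = 177863/(-35076) + ((-1844062 - 1331965)*(-1606728 + 1654991))/(-957999 + 931*√447) = 177863*(-1/35076) + (-3176027*48263)/(-957999 + 931*√447) = -177863/35076 - 153284591101/(-957999 + 931*√447)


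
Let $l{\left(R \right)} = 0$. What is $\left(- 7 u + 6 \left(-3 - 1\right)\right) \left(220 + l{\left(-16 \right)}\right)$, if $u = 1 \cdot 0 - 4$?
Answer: $880$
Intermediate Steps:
$u = -4$ ($u = 0 - 4 = -4$)
$\left(- 7 u + 6 \left(-3 - 1\right)\right) \left(220 + l{\left(-16 \right)}\right) = \left(\left(-7\right) \left(-4\right) + 6 \left(-3 - 1\right)\right) \left(220 + 0\right) = \left(28 + 6 \left(-4\right)\right) 220 = \left(28 - 24\right) 220 = 4 \cdot 220 = 880$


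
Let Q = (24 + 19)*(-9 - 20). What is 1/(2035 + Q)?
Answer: 1/788 ≈ 0.0012690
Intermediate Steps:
Q = -1247 (Q = 43*(-29) = -1247)
1/(2035 + Q) = 1/(2035 - 1247) = 1/788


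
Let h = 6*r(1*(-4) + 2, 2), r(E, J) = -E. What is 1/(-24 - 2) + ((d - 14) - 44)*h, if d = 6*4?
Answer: -10609/26 ≈ -408.04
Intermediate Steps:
d = 24
h = 12 (h = 6*(-(1*(-4) + 2)) = 6*(-(-4 + 2)) = 6*(-1*(-2)) = 6*2 = 12)
1/(-24 - 2) + ((d - 14) - 44)*h = 1/(-24 - 2) + ((24 - 14) - 44)*12 = 1/(-26) + (10 - 44)*12 = -1/26 - 34*12 = -1/26 - 408 = -10609/26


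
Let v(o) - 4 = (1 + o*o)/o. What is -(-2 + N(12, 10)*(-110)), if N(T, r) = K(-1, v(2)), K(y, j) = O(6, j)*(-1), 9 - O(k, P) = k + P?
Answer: 387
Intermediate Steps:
v(o) = 4 + (1 + o**2)/o (v(o) = 4 + (1 + o*o)/o = 4 + (1 + o**2)/o)
O(k, P) = 9 - P - k (O(k, P) = 9 - (k + P) = 9 - (P + k) = 9 + (-P - k) = 9 - P - k)
K(y, j) = -3 + j (K(y, j) = (9 - j - 1*6)*(-1) = (9 - j - 6)*(-1) = (3 - j)*(-1) = -3 + j)
N(T, r) = 7/2 (N(T, r) = -3 + (4 + 2 + 1/2) = -3 + 13/2 = 7/2)
-(-2 + N(12, 10)*(-110)) = -(-2 + (7/2)*(-110)) = -(-2 - 385) = -1*(-387) = 387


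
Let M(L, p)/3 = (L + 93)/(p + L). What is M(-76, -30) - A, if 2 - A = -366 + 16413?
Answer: 1700719/106 ≈ 16045.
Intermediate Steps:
M(L, p) = 3*(93 + L)/(L + p) (M(L, p) = 3*((L + 93)/(p + L)) = 3*((93 + L)/(L + p)) = 3*(93 + L)/(L + p))
A = -16045 (A = 2 - (-366 + 16413) = 2 - 1*16047 = 2 - 16047 = -16045)
M(-76, -30) - A = 3*(93 - 76)/(-76 - 30) - 1*(-16045) = 3*17/(-106) + 16045 = 3*(-1/106)*17 + 16045 = -51/106 + 16045 = 1700719/106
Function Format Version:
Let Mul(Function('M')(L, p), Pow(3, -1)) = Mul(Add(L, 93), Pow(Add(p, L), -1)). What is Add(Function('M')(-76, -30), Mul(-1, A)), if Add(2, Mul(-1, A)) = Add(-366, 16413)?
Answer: Rational(1700719, 106) ≈ 16045.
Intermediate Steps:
Function('M')(L, p) = Mul(3, Pow(Add(L, p), -1), Add(93, L)) (Function('M')(L, p) = Mul(3, Mul(Add(L, 93), Pow(Add(p, L), -1))) = Mul(3, Mul(Add(93, L), Pow(Add(L, p), -1))) = Mul(3, Mul(Pow(Add(L, p), -1), Add(93, L))) = Mul(3, Pow(Add(L, p), -1), Add(93, L)))
A = -16045 (A = Add(2, Mul(-1, Add(-366, 16413))) = Add(2, Mul(-1, 16047)) = Add(2, -16047) = -16045)
Add(Function('M')(-76, -30), Mul(-1, A)) = Add(Mul(3, Pow(Add(-76, -30), -1), Add(93, -76)), Mul(-1, -16045)) = Add(Mul(3, Pow(-106, -1), 17), 16045) = Add(Mul(3, Rational(-1, 106), 17), 16045) = Add(Rational(-51, 106), 16045) = Rational(1700719, 106)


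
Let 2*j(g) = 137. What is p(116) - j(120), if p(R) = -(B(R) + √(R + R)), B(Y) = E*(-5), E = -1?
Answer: -147/2 - 2*√58 ≈ -88.732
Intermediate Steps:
j(g) = 137/2 (j(g) = (½)*137 = 137/2)
B(Y) = 5 (B(Y) = -1*(-5) = 5)
p(R) = -5 - √2*√R (p(R) = -(5 + √(R + R)) = -(5 + √(2*R)) = -(5 + √2*√R) = -5 - √2*√R)
p(116) - j(120) = (-5 - √2*√116) - 1*137/2 = (-5 - √2*2*√29) - 137/2 = (-5 - 2*√58) - 137/2 = -147/2 - 2*√58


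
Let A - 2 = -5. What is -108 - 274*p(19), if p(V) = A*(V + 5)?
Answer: 19620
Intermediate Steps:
A = -3 (A = 2 - 5 = -3)
p(V) = -15 - 3*V (p(V) = -3*(V + 5) = -3*(5 + V) = -15 - 3*V)
-108 - 274*p(19) = -108 - 274*(-15 - 3*19) = -108 - 274*(-15 - 57) = -108 - 274*(-72) = -108 + 19728 = 19620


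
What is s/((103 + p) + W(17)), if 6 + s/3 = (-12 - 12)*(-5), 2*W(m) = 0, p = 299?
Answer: 57/67 ≈ 0.85075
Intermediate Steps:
W(m) = 0 (W(m) = (½)*0 = 0)
s = 342 (s = -18 + 3*((-12 - 12)*(-5)) = -18 + 3*(-24*(-5)) = -18 + 3*120 = -18 + 360 = 342)
s/((103 + p) + W(17)) = 342/((103 + 299) + 0) = 342/(402 + 0) = 342/402 = 342*(1/402) = 57/67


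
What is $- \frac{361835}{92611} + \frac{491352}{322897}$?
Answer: $- \frac{71330835923}{29903814067} \approx -2.3853$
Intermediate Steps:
$- \frac{361835}{92611} + \frac{491352}{322897} = - \frac{71330835923}{29903814067}$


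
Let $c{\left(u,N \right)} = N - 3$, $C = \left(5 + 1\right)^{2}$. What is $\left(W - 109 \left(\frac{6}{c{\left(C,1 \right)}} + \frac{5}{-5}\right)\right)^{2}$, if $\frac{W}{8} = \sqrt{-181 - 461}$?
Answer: $149008 + 6976 i \sqrt{642} \approx 1.4901 \cdot 10^{5} + 1.7676 \cdot 10^{5} i$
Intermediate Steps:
$C = 36$ ($C = 6^{2} = 36$)
$c{\left(u,N \right)} = -3 + N$ ($c{\left(u,N \right)} = N - 3 = -3 + N$)
$W = 8 i \sqrt{642}$ ($W = 8 \sqrt{-181 - 461} = 8 \sqrt{-642} = 8 i \sqrt{642} \approx 202.7 i$)
$\left(W - 109 \left(\frac{6}{c{\left(C,1 \right)}} + \frac{5}{-5}\right)\right)^{2} = \left(8 i \sqrt{642} - 109 \left(\frac{6}{-3 + 1} + \frac{5}{-5}\right)\right)^{2} = \left(8 i \sqrt{642} - 109 \left(\frac{6}{-2} + 5 \left(- \frac{1}{5}\right)\right)\right)^{2} = \left(8 i \sqrt{642} - 109 \left(6 \left(- \frac{1}{2}\right) - 1\right)\right)^{2} = \left(8 i \sqrt{642} - 109 \left(-3 - 1\right)\right)^{2} = \left(8 i \sqrt{642} - -436\right)^{2} = \left(8 i \sqrt{642} + 436\right)^{2} = \left(436 + 8 i \sqrt{642}\right)^{2}$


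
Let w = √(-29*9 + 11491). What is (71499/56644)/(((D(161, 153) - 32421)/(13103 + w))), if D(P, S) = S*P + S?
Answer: -312283799/144158980 - 23833*√11230/144158980 ≈ -2.1838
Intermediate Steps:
w = √11230 (w = √(-261 + 11491) = √11230 ≈ 105.97)
D(P, S) = S + P*S (D(P, S) = P*S + S = S + P*S)
(71499/56644)/(((D(161, 153) - 32421)/(13103 + w))) = (71499/56644)/(((153*(1 + 161) - 32421)/(13103 + √11230))) = (71499*(1/56644))/(((153*162 - 32421)/(13103 + √11230))) = 71499/(56644*(((24786 - 32421)/(13103 + √11230)))) = 71499/(56644*((-7635/(13103 + √11230)))) = 71499*(-13103/7635 - √11230/7635)/56644 = -312283799/144158980 - 23833*√11230/144158980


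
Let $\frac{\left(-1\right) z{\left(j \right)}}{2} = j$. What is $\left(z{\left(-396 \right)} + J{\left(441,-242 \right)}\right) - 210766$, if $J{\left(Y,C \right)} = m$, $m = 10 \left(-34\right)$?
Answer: $-210314$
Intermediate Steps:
$z{\left(j \right)} = - 2 j$
$m = -340$
$J{\left(Y,C \right)} = -340$
$\left(z{\left(-396 \right)} + J{\left(441,-242 \right)}\right) - 210766 = \left(\left(-2\right) \left(-396\right) - 340\right) - 210766 = \left(792 - 340\right) - 210766 = 452 - 210766 = -210314$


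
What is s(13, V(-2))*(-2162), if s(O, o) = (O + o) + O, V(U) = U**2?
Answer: -64860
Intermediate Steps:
s(O, o) = o + 2*O
s(13, V(-2))*(-2162) = ((-2)**2 + 2*13)*(-2162) = (4 + 26)*(-2162) = 30*(-2162) = -64860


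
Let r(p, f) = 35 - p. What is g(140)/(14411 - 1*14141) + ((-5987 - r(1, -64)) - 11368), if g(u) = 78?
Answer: -782492/45 ≈ -17389.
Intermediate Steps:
g(140)/(14411 - 1*14141) + ((-5987 - r(1, -64)) - 11368) = 78/(14411 - 1*14141) + ((-5987 - (35 - 1*1)) - 11368) = 78/(14411 - 14141) + ((-5987 - (35 - 1)) - 11368) = 78/270 + ((-5987 - 1*34) - 11368) = 78*(1/270) + ((-5987 - 34) - 11368) = 13/45 + (-6021 - 11368) = 13/45 - 17389 = -782492/45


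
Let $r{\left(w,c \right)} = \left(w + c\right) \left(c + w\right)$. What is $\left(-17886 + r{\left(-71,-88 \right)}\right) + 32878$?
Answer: $40273$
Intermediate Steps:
$r{\left(w,c \right)} = \left(c + w\right)^{2}$ ($r{\left(w,c \right)} = \left(c + w\right) \left(c + w\right) = \left(c + w\right)^{2}$)
$\left(-17886 + r{\left(-71,-88 \right)}\right) + 32878 = \left(-17886 + \left(-88 - 71\right)^{2}\right) + 32878 = \left(-17886 + \left(-159\right)^{2}\right) + 32878 = \left(-17886 + 25281\right) + 32878 = 7395 + 32878 = 40273$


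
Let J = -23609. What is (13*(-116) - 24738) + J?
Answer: -49855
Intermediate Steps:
(13*(-116) - 24738) + J = (13*(-116) - 24738) - 23609 = (-1508 - 24738) - 23609 = -26246 - 23609 = -49855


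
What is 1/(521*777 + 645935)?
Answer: 1/1050752 ≈ 9.5170e-7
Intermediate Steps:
1/(521*777 + 645935) = 1/(404817 + 645935) = 1/1050752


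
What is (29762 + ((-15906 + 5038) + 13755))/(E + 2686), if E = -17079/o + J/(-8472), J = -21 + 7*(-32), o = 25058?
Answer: 3465550567512/285038040929 ≈ 12.158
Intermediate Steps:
J = -245 (J = -21 - 224 = -245)
E = -69277039/106145688 (E = -17079/25058 - 245/(-8472) = -17079*1/25058 - 245*(-1/8472) = -17079/25058 + 245/8472 = -69277039/106145688 ≈ -0.65266)
(29762 + ((-15906 + 5038) + 13755))/(E + 2686) = (29762 + ((-15906 + 5038) + 13755))/(-69277039/106145688 + 2686) = (29762 + (-10868 + 13755))/(285038040929/106145688) = (29762 + 2887)*(106145688/285038040929) = 32649*(106145688/285038040929) = 3465550567512/285038040929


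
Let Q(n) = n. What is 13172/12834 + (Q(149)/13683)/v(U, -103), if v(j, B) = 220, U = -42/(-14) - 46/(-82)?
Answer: 6608842831/6438946140 ≈ 1.0264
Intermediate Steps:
U = 146/41 (U = -42*(-1/14) - 46*(-1/82) = 3 + 23/41 = 146/41 ≈ 3.5610)
13172/12834 + (Q(149)/13683)/v(U, -103) = 13172/12834 + (149/13683)/220 = 13172*(1/12834) + (149*(1/13683))*(1/220) = 6586/6417 + (149/13683)*(1/220) = 6586/6417 + 149/3010260 = 6608842831/6438946140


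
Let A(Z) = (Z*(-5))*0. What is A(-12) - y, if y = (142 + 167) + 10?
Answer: -319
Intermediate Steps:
A(Z) = 0 (A(Z) = -5*Z*0 = 0)
y = 319 (y = 309 + 10 = 319)
A(-12) - y = 0 - 1*319 = 0 - 319 = -319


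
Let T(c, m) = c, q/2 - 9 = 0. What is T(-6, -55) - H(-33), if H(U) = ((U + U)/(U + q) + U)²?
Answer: -20599/25 ≈ -823.96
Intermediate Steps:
q = 18 (q = 18 + 2*0 = 18 + 0 = 18)
H(U) = (U + 2*U/(18 + U))² (H(U) = ((U + U)/(U + 18) + U)² = ((2*U)/(18 + U) + U)² = (2*U/(18 + U) + U)² = (U + 2*U/(18 + U))²)
T(-6, -55) - H(-33) = -6 - (-33)²*(20 - 33)²/(18 - 33)² = -6 - 1089*(-13)²/(-15)² = -6 - 1089*169/225 = -6 - 1*20449/25 = -6 - 20449/25 = -20599/25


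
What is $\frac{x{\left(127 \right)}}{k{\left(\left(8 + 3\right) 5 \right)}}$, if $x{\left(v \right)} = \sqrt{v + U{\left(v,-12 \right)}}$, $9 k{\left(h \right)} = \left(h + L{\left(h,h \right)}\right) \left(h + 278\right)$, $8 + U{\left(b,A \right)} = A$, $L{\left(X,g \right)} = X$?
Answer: $\frac{\sqrt{107}}{4070} \approx 0.0025415$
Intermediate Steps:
$U{\left(b,A \right)} = -8 + A$
$k{\left(h \right)} = \frac{2 h \left(278 + h\right)}{9}$ ($k{\left(h \right)} = \frac{\left(h + h\right) \left(h + 278\right)}{9} = \frac{2 h \left(278 + h\right)}{9}$)
$x{\left(v \right)} = \sqrt{-20 + v}$ ($x{\left(v \right)} = \sqrt{v - 20} = \sqrt{-20 + v}$)
$\frac{x{\left(127 \right)}}{k{\left(\left(8 + 3\right) 5 \right)}} = \frac{\sqrt{-20 + 127}}{\frac{2}{9} \left(8 + 3\right) 5 \left(278 + \left(8 + 3\right) 5\right)} = \frac{\sqrt{107}}{\frac{2}{9} \cdot 11 \cdot 5 \left(278 + 11 \cdot 5\right)} = \frac{\sqrt{107}}{\frac{2}{9} \cdot 55 \left(278 + 55\right)} = \frac{\sqrt{107}}{\frac{2}{9} \cdot 55 \cdot 333} = \frac{\sqrt{107}}{4070}$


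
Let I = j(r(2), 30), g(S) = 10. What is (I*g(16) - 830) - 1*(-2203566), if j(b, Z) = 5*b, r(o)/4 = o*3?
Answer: 2203936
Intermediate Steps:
r(o) = 12*o (r(o) = 4*(o*3) = 4*(3*o) = 12*o)
I = 120 (I = 5*(12*2) = 5*24 = 120)
(I*g(16) - 830) - 1*(-2203566) = (120*10 - 830) - 1*(-2203566) = (1200 - 830) + 2203566 = 370 + 2203566 = 2203936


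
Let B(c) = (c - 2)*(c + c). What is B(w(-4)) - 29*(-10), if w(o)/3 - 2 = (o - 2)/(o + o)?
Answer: 3145/8 ≈ 393.13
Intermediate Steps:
w(o) = 6 + 3*(-2 + o)/(2*o) (w(o) = 6 + 3*((o - 2)/(o + o)) = 6 + 3*((-2 + o)/((2*o))) = 6 + 3*((-2 + o)*(1/(2*o))) = 6 + 3*((-2 + o)/(2*o)) = 6 + 3*(-2 + o)/(2*o))
B(c) = 2*c*(-2 + c) (B(c) = (-2 + c)*(2*c) = 2*c*(-2 + c))
B(w(-4)) - 29*(-10) = 2*(15/2 - 3/(-4))*(-2 + (15/2 - 3/(-4))) - 29*(-10) = 2*(15/2 - 3*(-¼))*(-2 + (15/2 - 3*(-¼))) + 290 = 2*(15/2 + ¾)*(-2 + (15/2 + ¾)) + 290 = 2*(33/4)*(-2 + 33/4) + 290 = 2*(33/4)*(25/4) + 290 = 825/8 + 290 = 3145/8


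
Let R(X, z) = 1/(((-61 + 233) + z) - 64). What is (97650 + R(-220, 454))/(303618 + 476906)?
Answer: 54879301/438654488 ≈ 0.12511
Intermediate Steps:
R(X, z) = 1/(108 + z) (R(X, z) = 1/((172 + z) - 64) = 1/(108 + z))
(97650 + R(-220, 454))/(303618 + 476906) = (97650 + 1/(108 + 454))/(303618 + 476906) = (97650 + 1/562)/780524 = (97650 + 1/562)*(1/780524) = (54879301/562)*(1/780524) = 54879301/438654488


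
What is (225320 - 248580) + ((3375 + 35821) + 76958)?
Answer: 92894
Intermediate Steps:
(225320 - 248580) + ((3375 + 35821) + 76958) = -23260 + (39196 + 76958) = -23260 + 116154 = 92894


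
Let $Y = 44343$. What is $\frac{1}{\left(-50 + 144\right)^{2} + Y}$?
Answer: $\frac{1}{53179} \approx 1.8804 \cdot 10^{-5}$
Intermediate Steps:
$\frac{1}{\left(-50 + 144\right)^{2} + Y} = \frac{1}{\left(-50 + 144\right)^{2} + 44343} = \frac{1}{94^{2} + 44343} = \frac{1}{8836 + 44343} = \frac{1}{53179}$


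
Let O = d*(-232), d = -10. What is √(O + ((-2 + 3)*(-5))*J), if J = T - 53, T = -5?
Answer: 3*√290 ≈ 51.088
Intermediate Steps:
J = -58 (J = -5 - 53 = -58)
O = 2320 (O = -10*(-232) = 2320)
√(O + ((-2 + 3)*(-5))*J) = √(2320 + ((-2 + 3)*(-5))*(-58)) = √(2320 + (1*(-5))*(-58)) = √(2320 - 5*(-58)) = √(2320 + 290) = √2610 = 3*√290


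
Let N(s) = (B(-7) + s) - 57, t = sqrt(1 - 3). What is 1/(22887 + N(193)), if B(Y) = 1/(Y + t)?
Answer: 587083/13516331329 + I*sqrt(2)/27032662658 ≈ 4.3435e-5 + 5.2315e-11*I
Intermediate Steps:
t = I*sqrt(2) (t = sqrt(-2) = I*sqrt(2) ≈ 1.4142*I)
B(Y) = 1/(Y + I*sqrt(2))
N(s) = -57 + s + 1/(-7 + I*sqrt(2)) (N(s) = (1/(-7 + I*sqrt(2)) + s) - 57 = (s + 1/(-7 + I*sqrt(2))) - 57 = -57 + s + 1/(-7 + I*sqrt(2)))
1/(22887 + N(193)) = 1/(22887 + (-2914/51 + 193 - I*sqrt(2)/51)) = 1/(22887 + (6929/51 - I*sqrt(2)/51)) = 1/(1174166/51 - I*sqrt(2)/51)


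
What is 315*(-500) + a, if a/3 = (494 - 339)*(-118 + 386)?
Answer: -32880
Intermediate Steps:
a = 124620 (a = 3*((494 - 339)*(-118 + 386)) = 3*(155*268) = 3*41540 = 124620)
315*(-500) + a = 315*(-500) + 124620 = -157500 + 124620 = -32880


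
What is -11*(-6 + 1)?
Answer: 55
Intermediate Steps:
-11*(-6 + 1) = -11*(-5) = 55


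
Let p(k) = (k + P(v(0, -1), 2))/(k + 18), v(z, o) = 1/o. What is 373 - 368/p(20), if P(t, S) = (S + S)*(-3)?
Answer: -1375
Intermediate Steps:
v(z, o) = 1/o
P(t, S) = -6*S (P(t, S) = (2*S)*(-3) = -6*S)
p(k) = (-12 + k)/(18 + k) (p(k) = (k - 6*2)/(k + 18) = (k - 12)/(18 + k) = (-12 + k)/(18 + k))
373 - 368/p(20) = 373 - 368/((-12 + 20)/(18 + 20)) = 373 - 368/(8/38) = 373 - 368/((1/38)*8) = 373 - 368/(4/19) = 373 + (19/4)*(-368) = 373 - 1748 = -1375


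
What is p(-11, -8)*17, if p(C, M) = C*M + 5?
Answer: 1581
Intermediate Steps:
p(C, M) = 5 + C*M
p(-11, -8)*17 = (5 - 11*(-8))*17 = (5 + 88)*17 = 93*17 = 1581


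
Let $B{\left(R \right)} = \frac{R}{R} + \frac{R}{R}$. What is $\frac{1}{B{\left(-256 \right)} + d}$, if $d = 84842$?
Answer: $\frac{1}{84844} \approx 1.1786 \cdot 10^{-5}$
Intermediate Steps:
$B{\left(R \right)} = 2$ ($B{\left(R \right)} = 1 + 1 = 2$)
$\frac{1}{B{\left(-256 \right)} + d} = \frac{1}{2 + 84842} = \frac{1}{84844}$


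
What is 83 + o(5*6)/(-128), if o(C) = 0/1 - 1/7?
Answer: 74369/896 ≈ 83.001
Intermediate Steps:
o(C) = -⅐ (o(C) = 0*1 - 1*⅐ = 0 - ⅐ = -⅐)
83 + o(5*6)/(-128) = 83 - ⅐/(-128) = 83 - 1/128*(-⅐) = 83 + 1/896 = 74369/896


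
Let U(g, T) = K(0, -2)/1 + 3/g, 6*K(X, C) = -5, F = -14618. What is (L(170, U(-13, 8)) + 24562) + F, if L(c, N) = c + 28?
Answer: 10142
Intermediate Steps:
K(X, C) = -⅚ (K(X, C) = (⅙)*(-5) = -⅚)
U(g, T) = -⅚ + 3/g (U(g, T) = -⅚/1 + 3/g = -⅚*1 + 3/g = -⅚ + 3/g)
L(c, N) = 28 + c
(L(170, U(-13, 8)) + 24562) + F = ((28 + 170) + 24562) - 14618 = (198 + 24562) - 14618 = 24760 - 14618 = 10142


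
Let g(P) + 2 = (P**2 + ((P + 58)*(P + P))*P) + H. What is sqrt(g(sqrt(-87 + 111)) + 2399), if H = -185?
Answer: 2*sqrt(1255 + 24*sqrt(6)) ≈ 72.492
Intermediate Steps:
g(P) = -187 + P**2 + 2*P**2*(58 + P) (g(P) = -2 + ((P**2 + ((P + 58)*(P + P))*P) - 185) = -2 + ((P**2 + ((58 + P)*(2*P))*P) - 185) = -2 + ((P**2 + (2*P*(58 + P))*P) - 185) = -2 + ((P**2 + 2*P**2*(58 + P)) - 185) = -2 + (-185 + P**2 + 2*P**2*(58 + P)) = -187 + P**2 + 2*P**2*(58 + P))
sqrt(g(sqrt(-87 + 111)) + 2399) = sqrt((-187 + 2*(sqrt(-87 + 111))**3 + 117*(sqrt(-87 + 111))**2) + 2399) = sqrt((-187 + 2*(sqrt(24))**3 + 117*(sqrt(24))**2) + 2399) = sqrt((-187 + 2*(2*sqrt(6))**3 + 117*(2*sqrt(6))**2) + 2399) = sqrt((-187 + 2*(48*sqrt(6)) + 117*24) + 2399) = sqrt((-187 + 96*sqrt(6) + 2808) + 2399) = sqrt((2621 + 96*sqrt(6)) + 2399) = sqrt(5020 + 96*sqrt(6))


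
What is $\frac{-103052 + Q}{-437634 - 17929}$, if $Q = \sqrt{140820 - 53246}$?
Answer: $\frac{103052}{455563} - \frac{\sqrt{87574}}{455563} \approx 0.22556$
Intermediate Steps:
$Q = \sqrt{87574} \approx 295.93$
$\frac{-103052 + Q}{-437634 - 17929} = \frac{-103052 + \sqrt{87574}}{-437634 - 17929} = \frac{-103052 + \sqrt{87574}}{-455563} = \left(-103052 + \sqrt{87574}\right) \left(- \frac{1}{455563}\right) = \frac{103052}{455563} - \frac{\sqrt{87574}}{455563}$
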